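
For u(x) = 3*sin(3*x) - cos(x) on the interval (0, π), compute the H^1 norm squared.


||u||_{H^1(0,π)}^2 = 46*π

u'(x) = sin(x) + 9*cos(3*x).
Expand u² and (u')² and integrate term by term on (0, π), using: for integers n ≥ 1, ∫_0^π sin²(nx) dx = ∫_0^π cos²(nx) dx = π/2; for n ≠ n', ∫_0^π sin(nx)sin(n'x) dx = ∫_0^π cos(nx)cos(n'x) dx = 0; and by product-to-sum, ∫_0^π sin(nx)cos(n'x) dx = ½∫_0^π [sin((n+n')x) + sin((n−n')x)] dx, which is 0 when n+n' is even and 2n/(n²−n'²) when n+n' is odd (it need not vanish on (0, π)).
  u² squared terms: (-1)²·∫cos(x)² dx = 1·π/2 = π/2;  (3)²·∫sin(3x)² dx = 9·π/2 = 9*π/2.
  u² cross terms: 2·(-1)·(3)·∫cos(x)·sin(3x) dx = -6·(0) = 0.
  So ∫_0^π u² dx = π/2 + 9*π/2 + 0 = 5*π.
  (u')² squared terms: (9)²·∫cos(3x)² dx = 81·π/2 = 81*π/2;  (1)²·∫sin(x)² dx = 1·π/2 = π/2.
  (u')² cross terms: 2·(9)·(1)·∫cos(3x)·sin(x) dx = 18·(0) = 0.
  So ∫_0^π (u')² dx = 81*π/2 + π/2 + 0 = 41*π.
||u||_{H^1}^2 = (5*π) + (41*π) = 46*π.


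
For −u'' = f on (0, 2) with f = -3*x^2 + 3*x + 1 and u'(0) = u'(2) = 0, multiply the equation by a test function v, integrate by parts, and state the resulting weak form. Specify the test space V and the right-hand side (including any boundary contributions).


V = H^1(0, 2) (no boundary constraint on v; u is determined up to an additive constant); weak form: ∫_0^2 u'v' dx = ∫_0^2 (-3*x^2 + 3*x + 1) v dx for all v ∈ V.

Multiply both sides by a test function v and integrate from 0 to 2:
  ∫_0^2 −u''(x) v(x) dx = ∫_0^2 f(x) v(x) dx.
Integrate the LHS by parts once:
  ∫_0^2 −u'' v dx = −[u'(x) v(x)]_0^2 + ∫_0^2 u'(x) v'(x) dx.
Thus ∫_0^2 u'(x) v'(x) dx = ∫_0^2 f(x) v(x) dx + [u'(x) v(x)]_0^2.
Choose V so that boundary terms are either known or forced to vanish.
u has homogeneous Neumann: u'(0) = u'(2) = 0. So [u' v]_0^2 = 0·v(2) − 0·v(0) = 0 for any v; take V = H^1(0, 2).
Weak formulation: find u (satisfying any essential BC) such that ∫_0^2 u'(x) v'(x) dx = ∫_0^2 f v dx for all v ∈ V (homogeneous Neumann, so boundary terms vanish).
Substituting f(x) = -3*x^2 + 3*x + 1, the right-hand side is ∫_0^2 (-3*x^2 + 3*x + 1) v dx.
Compatibility check (pure Neumann): taking v ≡ 1 ∈ V gives 0 = ∫_0^2 f dx + (0) − (0), i.e. ∫_0^2 f dx must equal u'(0) − u'(2) = 0. Indeed ∫_0^2 (-3*x^2 + 3*x + 1) dx = 0, so the data are compatible. The solution is then unique only up to an additive constant (fix it e.g. by requiring ∫_0^2 u dx = 0).


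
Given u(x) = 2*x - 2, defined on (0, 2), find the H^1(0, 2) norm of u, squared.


||u||_{H^1}^2 = 32/3

The H^1 norm (squared) on an interval (0, L) is
  ||u||_{H^1}^2 = ∫_0^L u(x)^2 dx + ∫_0^L u'(x)^2 dx.
Compute u'(x) = 2.
Then u(x)^2 = 4*x**2 - 8*x + 4 and u'(x)^2 = 4.
Integrate each monomial from 0 to 2 using ∫_0^2 c·x^n dx = c·2^(n+1)/(n+1):
  ∫_0^2 u(x)^2 dx = ∫_0^2 (4*x^2 - 8*x + 4) dx. Term by term:
    ∫_0^2 4*x^2 dx = 32/3;  ∫_0^2 -8*x dx = -16;  ∫_0^2 4 dx = 8.
  Sum: 32/3 − 16 + 8 = 8/3.
  ∫_0^2 u'(x)^2 dx = ∫_0^2 (4) dx. Term by term:
    ∫_0^2 4 dx = 8.
Adding: ||u||_{H^1}^2 = 8/3 + 8 = 32/3.


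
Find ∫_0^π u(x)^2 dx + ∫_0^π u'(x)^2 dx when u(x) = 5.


||u||_{H^1(0,π)}^2 = 25*π

u'(x) = 0.
Expand u² and (u')² and integrate term by term on (0, π), using: for integers n ≥ 1, ∫_0^π sin²(nx) dx = ∫_0^π cos²(nx) dx = π/2; for n ≠ n', ∫_0^π sin(nx)sin(n'x) dx = ∫_0^π cos(nx)cos(n'x) dx = 0; and by product-to-sum, ∫_0^π sin(nx)cos(n'x) dx = ½∫_0^π [sin((n+n')x) + sin((n−n')x)] dx, which is 0 when n+n' is even and 2n/(n²−n'²) when n+n' is odd (it need not vanish on (0, π)). For the constant mode: ∫_0^π 1 dx = π, ∫_0^π cos(nx) dx = 0, ∫_0^π sin(nx) dx = (1−(−1)^n)/n.
  u² squared terms: (5)²·∫1 dx = 25·π = 25*π.
  So ∫_0^π u² dx = 25*π.
  u' ≡ 0, so ∫_0^π (u')² dx = 0.
||u||_{H^1}^2 = (25*π) + (0) = 25*π.


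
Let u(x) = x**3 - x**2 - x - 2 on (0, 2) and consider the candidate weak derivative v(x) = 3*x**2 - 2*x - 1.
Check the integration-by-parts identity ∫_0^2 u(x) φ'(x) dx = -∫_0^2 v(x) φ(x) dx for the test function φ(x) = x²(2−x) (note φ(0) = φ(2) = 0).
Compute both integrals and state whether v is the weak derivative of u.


LHS = -28/15, RHS = -28/15. Yes, v = u' weakly.

u(x) = x**3 - x**2 - x - 2, classical derivative u'(x) = 3*x**2 - 2*x - 1.
φ(x) = x²(2−x), so φ'(x) = x*(4 - 3*x).
Note φ(0) = φ(2) = 0, so the boundary term u·φ vanishes.
LHS = ∫_0^2 u(x) φ'(x) dx = ∫_0^2 (-3*x^5 + 7*x^4 - x^3 + 2*x^2 - 8*x) dx. Term by term:
  ∫_0^2 -3*x^5 dx = -32;  ∫_0^2 7*x^4 dx = 224/5;  ∫_0^2 -x^3 dx = -4;
  ∫_0^2 2*x^2 dx = 16/3;  ∫_0^2 -8*x dx = -16.
Sum: -32 + 224/5 − 4 + 16/3 − 16 = -28/15.
So LHS = -28/15.
∫_0^2 v(x) φ(x) dx = ∫_0^2 (-3*x^5 + 8*x^4 - 3*x^3 - 2*x^2) dx. Term by term:
  ∫_0^2 -3*x^5 dx = -32;  ∫_0^2 8*x^4 dx = 256/5;  ∫_0^2 -3*x^3 dx = -12;
  ∫_0^2 -2*x^2 dx = -16/3.
Sum: -32 + 256/5 − 12 − 16/3 = 28/15.
So RHS = -∫_0^2 v(x) φ(x) dx = -28/15.
LHS = RHS, so the identity holds for this test φ.
Moreover u is smooth here and v(x) = u'(x) = 3*x**2 - 2*x - 1 pointwise, so the identity holds for every test function. Hence v is the weak derivative of u.


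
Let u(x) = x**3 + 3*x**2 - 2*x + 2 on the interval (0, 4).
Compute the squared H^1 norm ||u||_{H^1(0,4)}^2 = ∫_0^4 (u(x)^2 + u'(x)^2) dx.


||u||_{H^1}^2 = 1231136/105

The H^1 norm (squared) on an interval (0, L) is
  ||u||_{H^1}^2 = ∫_0^L u(x)^2 dx + ∫_0^L u'(x)^2 dx.
Compute u'(x) = 3*x**2 + 6*x - 2.
Then u(x)^2 = x**6 + 6*x**5 + 5*x**4 - 8*x**3 + 16*x**2 - 8*x + 4 and u'(x)^2 = 9*x**4 + 36*x**3 + 24*x**2 - 24*x + 4.
Integrate each monomial from 0 to 4 using ∫_0^4 c·x^n dx = c·4^(n+1)/(n+1):
  ∫_0^4 u(x)^2 dx = ∫_0^4 (x^6 + 6*x^5 + 5*x^4 - 8*x^3 + 16*x^2 - 8*x + 4) dx. Term by term:
    ∫_0^4 x^6 dx = 16384/7;  ∫_0^4 6*x^5 dx = 4096;  ∫_0^4 5*x^4 dx = 1024;
    ∫_0^4 -8*x^3 dx = -512;  ∫_0^4 16*x^2 dx = 1024/3;  ∫_0^4 -8*x dx = -64;
    ∫_0^4 4 dx = 16.
  Sum: 16384/7 + 4096 + 1024 − 512 + 1024/3 − 64 + 16 = 152080/21.
  ∫_0^4 u'(x)^2 dx = ∫_0^4 (9*x^4 + 36*x^3 + 24*x^2 - 24*x + 4) dx. Term by term:
    ∫_0^4 9*x^4 dx = 9216/5;  ∫_0^4 36*x^3 dx = 2304;  ∫_0^4 24*x^2 dx = 512;
    ∫_0^4 -24*x dx = -192;  ∫_0^4 4 dx = 16.
  Sum: 9216/5 + 2304 + 512 − 192 + 16 = 22416/5.
Adding: ||u||_{H^1}^2 = 152080/21 + 22416/5 = 1231136/105.


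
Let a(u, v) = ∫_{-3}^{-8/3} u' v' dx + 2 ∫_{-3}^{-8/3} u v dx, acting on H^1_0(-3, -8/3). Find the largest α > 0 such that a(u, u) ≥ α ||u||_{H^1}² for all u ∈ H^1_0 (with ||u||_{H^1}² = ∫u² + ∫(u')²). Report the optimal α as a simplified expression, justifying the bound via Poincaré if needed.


α = 1

Coercivity of a(·,·) on H^1_0(-3, -8/3) means a(u, u) ≥ α ||u||_{H^1}² for every u ∈ H^1_0.
The interval has length L = 1/3, and Poincaré/coercivity depend only on L. Here a(u, u) = ∫(u')² + (2)·∫u².
Here c = 2 ≥ 1, so a(u,u) = ∫(u')² + c∫u² ≥ ∫(u')² + ∫u² = ||u||_{H^1}², i.e. α = 1 works. No larger α is possible: a(u,u) ≥ α||u||_{H^1}² means (1−α)∫(u')² ≥ (α−c)∫u², and for the modes u_n = sin(nπ(x−x₀)/L) (x₀ the left endpoint) one has ∫u_n²/∫(u_n')² = (L/(nπ))² → 0, so a(u_n,u_n)/||u_n||_{H^1}² → 1. Hence the optimal constant is α = 1.
Therefore α = 1.


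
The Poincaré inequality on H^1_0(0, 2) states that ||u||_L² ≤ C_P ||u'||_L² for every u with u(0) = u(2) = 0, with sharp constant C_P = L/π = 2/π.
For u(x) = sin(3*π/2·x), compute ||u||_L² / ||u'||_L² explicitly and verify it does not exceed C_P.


||u||_L² / ||u'||_L² = 2/(3*π) < C_P = 2/π.

u(x) = sin(3*π/2·x), so u'(x) = 3*π*cos(3*π*x/2)/2.
Writing u(x) = A·sin(kπx/L) with A = 1 and k = 3, use ∫_0^L sin²(kπx/L) dx = L/2 and ∫_0^L cos²(kπx/L) dx = L/2.
u² = 1·sin²(3*π/2·x) and (u')² = 9*π^2/4·cos²(3*π/2·x), and each of sin², cos² integrates to L/2 = 1 over (0, 2).
∫_0^2 u² dx = 1, so ||u||_L² = 1.
∫_0^2 (u')² dx = 9*π^2/4, so ||u'||_L² = 3*π/2.
Ratio ||u||_L² / ||u'||_L² = 2/(3*π).
Sharp Poincaré constant on H^1_0(0, 2) is C_P = L/π = 2/π, achieved by sin(π/2·x).
This is the k = 3 harmonic; the ratio L/(kπ) is strictly less than C_P = L/π, consistent with the sharp inequality ||u||_L² ≤ C_P ||u'||_L².


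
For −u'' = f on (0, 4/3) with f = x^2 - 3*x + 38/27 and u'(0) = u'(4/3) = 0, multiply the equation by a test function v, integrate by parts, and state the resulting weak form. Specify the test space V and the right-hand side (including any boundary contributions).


V = H^1(0, 4/3) (no boundary constraint on v; u is determined up to an additive constant); weak form: ∫_0^4/3 u'v' dx = ∫_0^4/3 (x^2 - 3*x + 38/27) v dx for all v ∈ V.

Multiply both sides by a test function v and integrate from 0 to 4/3:
  ∫_0^4/3 −u''(x) v(x) dx = ∫_0^4/3 f(x) v(x) dx.
Integrate the LHS by parts once:
  ∫_0^4/3 −u'' v dx = −[u'(x) v(x)]_0^4/3 + ∫_0^4/3 u'(x) v'(x) dx.
Thus ∫_0^4/3 u'(x) v'(x) dx = ∫_0^4/3 f(x) v(x) dx + [u'(x) v(x)]_0^4/3.
Choose V so that boundary terms are either known or forced to vanish.
u has homogeneous Neumann: u'(0) = u'(4/3) = 0. So [u' v]_0^4/3 = 0·v(4/3) − 0·v(0) = 0 for any v; take V = H^1(0, 4/3).
Weak formulation: find u (satisfying any essential BC) such that ∫_0^4/3 u'(x) v'(x) dx = ∫_0^4/3 f v dx for all v ∈ V (homogeneous Neumann, so boundary terms vanish).
Substituting f(x) = x^2 - 3*x + 38/27, the right-hand side is ∫_0^4/3 (x^2 - 3*x + 38/27) v dx.
Compatibility check (pure Neumann): taking v ≡ 1 ∈ V gives 0 = ∫_0^4/3 f dx + (0) − (0), i.e. ∫_0^4/3 f dx must equal u'(0) − u'(4/3) = 0. Indeed ∫_0^4/3 (x^2 - 3*x + 38/27) dx = 0, so the data are compatible. The solution is then unique only up to an additive constant (fix it e.g. by requiring ∫_0^4/3 u dx = 0).


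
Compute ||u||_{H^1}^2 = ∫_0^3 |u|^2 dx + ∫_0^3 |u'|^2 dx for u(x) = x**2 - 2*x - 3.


||u||_{H^1}^2 = 213/5

The H^1 norm (squared) on an interval (0, L) is
  ||u||_{H^1}^2 = ∫_0^L u(x)^2 dx + ∫_0^L u'(x)^2 dx.
Compute u'(x) = 2*x - 2.
Then u(x)^2 = x**4 - 4*x**3 - 2*x**2 + 12*x + 9 and u'(x)^2 = 4*x**2 - 8*x + 4.
Integrate each monomial from 0 to 3 using ∫_0^3 c·x^n dx = c·3^(n+1)/(n+1):
  ∫_0^3 u(x)^2 dx = ∫_0^3 (x^4 - 4*x^3 - 2*x^2 + 12*x + 9) dx. Term by term:
    ∫_0^3 x^4 dx = 243/5;  ∫_0^3 -4*x^3 dx = -81;  ∫_0^3 -2*x^2 dx = -18;
    ∫_0^3 12*x dx = 54;  ∫_0^3 9 dx = 27.
  Sum: 243/5 − 81 − 18 + 54 + 27 = 153/5.
  ∫_0^3 u'(x)^2 dx = ∫_0^3 (4*x^2 - 8*x + 4) dx. Term by term:
    ∫_0^3 4*x^2 dx = 36;  ∫_0^3 -8*x dx = -36;  ∫_0^3 4 dx = 12.
  Sum: 36 − 36 + 12 = 12.
Adding: ||u||_{H^1}^2 = 153/5 + 12 = 213/5.


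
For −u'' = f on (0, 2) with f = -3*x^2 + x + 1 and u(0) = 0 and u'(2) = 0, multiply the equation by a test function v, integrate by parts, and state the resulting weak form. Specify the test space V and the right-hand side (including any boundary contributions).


V = {v ∈ H^1(0, 2) : v(0) = 0} (test functions vanish at x = 0 where u is specified); weak form: ∫_0^2 u'v' dx = ∫_0^2 (-3*x^2 + x + 1) v dx for all v ∈ V.

Multiply both sides by a test function v and integrate from 0 to 2:
  ∫_0^2 −u''(x) v(x) dx = ∫_0^2 f(x) v(x) dx.
Integrate the LHS by parts once:
  ∫_0^2 −u'' v dx = −[u'(x) v(x)]_0^2 + ∫_0^2 u'(x) v'(x) dx.
Thus ∫_0^2 u'(x) v'(x) dx = ∫_0^2 f(x) v(x) dx + [u'(x) v(x)]_0^2.
Choose V so that boundary terms are either known or forced to vanish.
Mixed BC: u(0) = 0 (Dirichlet) and u'(2) = 0 (Neumann). Define V = {v ∈ H^1(0, 2) : v(0) = 0}. Then [u' v]_0^2 = u'(2)·v(2) − u'(0)·0 = 0.
Weak formulation: find u (satisfying any essential BC) such that ∫_0^2 u'(x) v'(x) dx = ∫_0^2 f v dx for all v ∈ V (Dirichlet at 0 absorbed into V; the Neumann datum at x = 2 is zero, so no boundary term remains).
Substituting f(x) = -3*x^2 + x + 1, the right-hand side is ∫_0^2 (-3*x^2 + x + 1) v dx.


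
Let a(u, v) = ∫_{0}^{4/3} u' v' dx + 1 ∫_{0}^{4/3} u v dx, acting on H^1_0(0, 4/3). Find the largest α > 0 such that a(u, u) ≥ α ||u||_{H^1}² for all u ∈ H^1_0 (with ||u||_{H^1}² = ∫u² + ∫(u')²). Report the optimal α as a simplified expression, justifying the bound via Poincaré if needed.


α = 1

Coercivity of a(·,·) on H^1_0(0, 4/3) means a(u, u) ≥ α ||u||_{H^1}² for every u ∈ H^1_0.
The interval has length L = 4/3, and Poincaré/coercivity depend only on L. Here a(u, u) = ∫(u')² + (1)·∫u².
Here c = 1 ≥ 1, so a(u,u) = ∫(u')² + c∫u² ≥ ∫(u')² + ∫u² = ||u||_{H^1}², i.e. α = 1 works. No larger α is possible: a(u,u) ≥ α||u||_{H^1}² means (1−α)∫(u')² ≥ (α−c)∫u², and for the modes u_n = sin(nπ(x−x₀)/L) (x₀ the left endpoint) one has ∫u_n²/∫(u_n')² = (L/(nπ))² → 0, so a(u_n,u_n)/||u_n||_{H^1}² → 1. Hence the optimal constant is α = 1.
Therefore α = 1.


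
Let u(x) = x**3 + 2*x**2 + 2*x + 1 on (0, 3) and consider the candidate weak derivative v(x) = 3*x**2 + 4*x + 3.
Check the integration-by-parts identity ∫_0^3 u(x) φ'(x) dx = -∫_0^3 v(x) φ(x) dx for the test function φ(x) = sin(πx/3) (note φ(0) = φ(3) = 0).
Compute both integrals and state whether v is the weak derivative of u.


LHS = -129/π + 324/π^3, RHS = -135/π + 324/π^3. No, v is not the weak derivative of u.

u(x) = x**3 + 2*x**2 + 2*x + 1, classical derivative u'(x) = 3*x**2 + 4*x + 2.
φ(x) = sin(πx/3), so φ'(x) = π*cos(π*x/3)/3.
Note φ(0) = φ(3) = 0, so the boundary term u·φ vanishes.
LHS = ∫_0^3 u(x) φ'(x) dx = ∫_0^3 (π*x^3*cos(π*x/3)/3 + 2*π*x^2*cos(π*x/3)/3 + 2*π*x*cos(π*x/3)/3 + π*cos(π*x/3)/3) dx. Term by term:
  ∫_0^3 π*cos(π*x/3)/3 dx = 0;  ∫_0^3 π*x^3*cos(π*x/3)/3 dx = -81/π + 324/π^3;  ∫_0^3 2*π*x*cos(π*x/3)/3 dx = -12/π;
  ∫_0^3 2*π*x^2*cos(π*x/3)/3 dx = -36/π.
Sum: 0 + -81/π + 324/π^3 − 12/π − 36/π = -129/π + 324/π^3.
So LHS = -129/π + 324/π^3.
∫_0^3 v(x) φ(x) dx = ∫_0^3 (3*x^2*sin(π*x/3) + 4*x*sin(π*x/3) + 3*sin(π*x/3)) dx. Term by term:
  ∫_0^3 3*sin(π*x/3) dx = 18/π;  ∫_0^3 3*x^2*sin(π*x/3) dx = -324/π^3 + 81/π;  ∫_0^3 4*x*sin(π*x/3) dx = 36/π.
Sum: 18/π + -324/π^3 + 81/π + 36/π = -324/π^3 + 135/π.
So RHS = -∫_0^3 v(x) φ(x) dx = -135/π + 324/π^3.
LHS − RHS = 6/π ≠ 0, so the identity fails.
(For a valid weak derivative the identity must hold for EVERY test function, in particular this one. The failure shows v is NOT the weak derivative of u.)
Correct weak derivative would be u'(x) = 3*x**2 + 4*x + 2.


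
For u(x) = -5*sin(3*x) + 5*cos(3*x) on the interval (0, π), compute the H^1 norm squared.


||u||_{H^1(0,π)}^2 = 250*π

u'(x) = -15*sin(3*x) - 15*cos(3*x).
Expand u² and (u')² and integrate term by term on (0, π), using: for integers n ≥ 1, ∫_0^π sin²(nx) dx = ∫_0^π cos²(nx) dx = π/2; for n ≠ n', ∫_0^π sin(nx)sin(n'x) dx = ∫_0^π cos(nx)cos(n'x) dx = 0; and by product-to-sum, ∫_0^π sin(nx)cos(n'x) dx = ½∫_0^π [sin((n+n')x) + sin((n−n')x)] dx, which is 0 when n+n' is even and 2n/(n²−n'²) when n+n' is odd (it need not vanish on (0, π)).
  u² squared terms: (-5)²·∫sin(3x)² dx = 25·π/2 = 25*π/2;  (5)²·∫cos(3x)² dx = 25·π/2 = 25*π/2.
  u² cross terms: 2·(-5)·(5)·∫sin(3x)·cos(3x) dx = -50·(0) = 0.
  So ∫_0^π u² dx = 25*π/2 + 25*π/2 + 0 = 25*π.
  (u')² squared terms: (-15)²·∫cos(3x)² dx = 225·π/2 = 225*π/2;  (-15)²·∫sin(3x)² dx = 225·π/2 = 225*π/2.
  (u')² cross terms: 2·(-15)·(-15)·∫cos(3x)·sin(3x) dx = 450·(0) = 0.
  So ∫_0^π (u')² dx = 225*π/2 + 225*π/2 + 0 = 225*π.
||u||_{H^1}^2 = (25*π) + (225*π) = 250*π.


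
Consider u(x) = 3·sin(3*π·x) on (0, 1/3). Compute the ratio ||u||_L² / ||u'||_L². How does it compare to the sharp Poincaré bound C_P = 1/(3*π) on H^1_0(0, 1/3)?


||u||_L² / ||u'||_L² = 1/(3*π) = C_P.

u(x) = 3·sin(3*π·x), so u'(x) = 9*π*cos(3*π*x).
Writing u(x) = A·sin(kπx/L) with A = 3 and k = 1, use ∫_0^L sin²(kπx/L) dx = L/2 and ∫_0^L cos²(kπx/L) dx = L/2.
u² = 9·sin²(3*π·x) and (u')² = 81*π^2·cos²(3*π·x), and each of sin², cos² integrates to L/2 = 1/6 over (0, 1/3).
∫_0^1/3 u² dx = 3/2, so ||u||_L² = sqrt(6)/2.
∫_0^1/3 (u')² dx = 27*π^2/2, so ||u'||_L² = 3*sqrt(6)*π/2.
Ratio ||u||_L² / ||u'||_L² = 1/(3*π).
Sharp Poincaré constant on H^1_0(0, 1/3) is C_P = L/π = 1/(3*π), achieved by sin(3*π·x).
This is the k = 1 eigenfunction (up to amplitude), so the ratio equals the sharp Poincaré constant exactly.


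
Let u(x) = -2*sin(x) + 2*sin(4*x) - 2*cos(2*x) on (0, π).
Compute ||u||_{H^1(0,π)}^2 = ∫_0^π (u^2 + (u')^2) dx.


||u||_{H^1(0,π)}^2 = -80/3 + 48*π

u'(x) = 4*sin(2*x) - 2*cos(x) + 8*cos(4*x).
Expand u² and (u')² and integrate term by term on (0, π), using: for integers n ≥ 1, ∫_0^π sin²(nx) dx = ∫_0^π cos²(nx) dx = π/2; for n ≠ n', ∫_0^π sin(nx)sin(n'x) dx = ∫_0^π cos(nx)cos(n'x) dx = 0; and by product-to-sum, ∫_0^π sin(nx)cos(n'x) dx = ½∫_0^π [sin((n+n')x) + sin((n−n')x)] dx, which is 0 when n+n' is even and 2n/(n²−n'²) when n+n' is odd (it need not vanish on (0, π)).
  u² squared terms: (-2)²·∫cos(2x)² dx = 4·π/2 = 2*π;  (-2)²·∫sin(x)² dx = 4·π/2 = 2*π;  (2)²·∫sin(4x)² dx = 4·π/2 = 2*π.
  u² cross terms: 2·(-2)·(-2)·∫cos(2x)·sin(x) dx = 8·(-2/3) = -16/3;  2·(-2)·(2)·∫cos(2x)·sin(4x) dx = -8·(0) = 0;  2·(-2)·(2)·∫sin(x)·sin(4x) dx = -8·(0) = 0.
  So ∫_0^π u² dx = 2*π + 2*π + 2*π − 16/3 + 0 + 0 = -16/3 + 6*π.
  (u')² squared terms: (-2)²·∫cos(x)² dx = 4·π/2 = 2*π;  (4)²·∫sin(2x)² dx = 16·π/2 = 8*π;  (8)²·∫cos(4x)² dx = 64·π/2 = 32*π.
  (u')² cross terms: 2·(-2)·(4)·∫cos(x)·sin(2x) dx = -16·(4/3) = -64/3;  2·(-2)·(8)·∫cos(x)·cos(4x) dx = -32·(0) = 0;  2·(4)·(8)·∫sin(2x)·cos(4x) dx = 64·(0) = 0.
  So ∫_0^π (u')² dx = 2*π + 8*π + 32*π − 64/3 + 0 + 0 = -64/3 + 42*π.
||u||_{H^1}^2 = (-16/3 + 6*π) + (-64/3 + 42*π) = -80/3 + 48*π.


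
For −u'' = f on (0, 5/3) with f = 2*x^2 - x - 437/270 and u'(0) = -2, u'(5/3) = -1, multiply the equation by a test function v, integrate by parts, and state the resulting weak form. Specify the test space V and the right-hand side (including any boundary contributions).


V = H^1(0, 5/3) (v unrestricted at boundary; u is determined up to an additive constant); weak form: ∫_0^5/3 u'v' dx = ∫_0^5/3 (2*x^2 - x - 437/270) v dx − v(5/3) + 2·v(0) for all v ∈ V.

Multiply both sides by a test function v and integrate from 0 to 5/3:
  ∫_0^5/3 −u''(x) v(x) dx = ∫_0^5/3 f(x) v(x) dx.
Integrate the LHS by parts once:
  ∫_0^5/3 −u'' v dx = −[u'(x) v(x)]_0^5/3 + ∫_0^5/3 u'(x) v'(x) dx.
Thus ∫_0^5/3 u'(x) v'(x) dx = ∫_0^5/3 f(x) v(x) dx + [u'(x) v(x)]_0^5/3.
Choose V so that boundary terms are either known or forced to vanish.
u has inhomogeneous Neumann u'(0) = -2, u'(5/3) = -1. [u' v]_0^5/3 = (-1)·v(5/3) − (-2)·v(0) = − v(5/3) + 2·v(0). Take V = H^1(0, 5/3); boundary term becomes part of RHS.
Weak formulation: find u (satisfying any essential BC) such that ∫_0^5/3 u'(x) v'(x) dx = ∫_0^5/3 f v dx − v(5/3) + 2·v(0) for all v ∈ V (Neumann data are natural BCs: they enter the RHS as boundary terms).
Substituting f(x) = 2*x^2 - x - 437/270, the right-hand side is ∫_0^5/3 (2*x^2 - x - 437/270) v dx − v(5/3) + 2·v(0).
Compatibility check (pure Neumann): taking v ≡ 1 ∈ V gives 0 = ∫_0^5/3 f dx + (-1) − (-2), i.e. ∫_0^5/3 f dx must equal u'(0) − u'(5/3) = -1. Indeed ∫_0^5/3 (2*x^2 - x - 437/270) dx = -1, so the data are compatible. The solution is then unique only up to an additive constant (fix it e.g. by requiring ∫_0^5/3 u dx = 0).


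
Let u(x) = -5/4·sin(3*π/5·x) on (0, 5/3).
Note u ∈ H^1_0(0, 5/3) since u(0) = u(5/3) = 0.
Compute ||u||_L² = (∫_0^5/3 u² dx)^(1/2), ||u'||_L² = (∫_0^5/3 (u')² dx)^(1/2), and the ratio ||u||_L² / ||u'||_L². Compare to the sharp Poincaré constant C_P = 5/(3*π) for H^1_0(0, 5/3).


||u||_L² / ||u'||_L² = 5/(3*π) = C_P.

u(x) = -5/4·sin(3*π/5·x), so u'(x) = -3*π*cos(3*π*x/5)/4.
Writing u(x) = A·sin(kπx/L) with A = -5/4 and k = 1, use ∫_0^L sin²(kπx/L) dx = L/2 and ∫_0^L cos²(kπx/L) dx = L/2.
u² = 25/16·sin²(3*π/5·x) and (u')² = 9*π^2/16·cos²(3*π/5·x), and each of sin², cos² integrates to L/2 = 5/6 over (0, 5/3).
∫_0^5/3 u² dx = 125/96, so ||u||_L² = 5*sqrt(30)/24.
∫_0^5/3 (u')² dx = 15*π^2/32, so ||u'||_L² = sqrt(30)*π/8.
Ratio ||u||_L² / ||u'||_L² = 5/(3*π).
Sharp Poincaré constant on H^1_0(0, 5/3) is C_P = L/π = 5/(3*π), achieved by sin(3*π/5·x).
This is the k = 1 eigenfunction (up to amplitude), so the ratio equals the sharp Poincaré constant exactly.


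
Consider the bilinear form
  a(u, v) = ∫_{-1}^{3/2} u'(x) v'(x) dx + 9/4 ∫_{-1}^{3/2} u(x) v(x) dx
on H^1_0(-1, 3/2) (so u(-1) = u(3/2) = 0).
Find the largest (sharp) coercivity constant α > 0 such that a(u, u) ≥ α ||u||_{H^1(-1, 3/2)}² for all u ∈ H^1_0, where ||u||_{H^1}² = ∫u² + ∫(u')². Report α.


α = 1

Coercivity of a(·,·) on H^1_0(-1, 3/2) means a(u, u) ≥ α ||u||_{H^1}² for every u ∈ H^1_0.
The interval has length L = 5/2, and Poincaré/coercivity depend only on L. Here a(u, u) = ∫(u')² + (9/4)·∫u².
Here c = 9/4 ≥ 1, so a(u,u) = ∫(u')² + c∫u² ≥ ∫(u')² + ∫u² = ||u||_{H^1}², i.e. α = 1 works. No larger α is possible: a(u,u) ≥ α||u||_{H^1}² means (1−α)∫(u')² ≥ (α−c)∫u², and for the modes u_n = sin(nπ(x−x₀)/L) (x₀ the left endpoint) one has ∫u_n²/∫(u_n')² = (L/(nπ))² → 0, so a(u_n,u_n)/||u_n||_{H^1}² → 1. Hence the optimal constant is α = 1.
Therefore α = 1.


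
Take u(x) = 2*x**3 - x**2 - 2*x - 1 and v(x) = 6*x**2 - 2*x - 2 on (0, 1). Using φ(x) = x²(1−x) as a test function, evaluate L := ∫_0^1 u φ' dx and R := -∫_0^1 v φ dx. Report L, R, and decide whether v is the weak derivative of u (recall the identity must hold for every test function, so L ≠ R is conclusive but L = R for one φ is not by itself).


LHS = 1/15, RHS = 1/15. Yes, v = u' weakly.

u(x) = 2*x**3 - x**2 - 2*x - 1, classical derivative u'(x) = 6*x**2 - 2*x - 2.
φ(x) = x²(1−x), so φ'(x) = x*(2 - 3*x).
Note φ(0) = φ(1) = 0, so the boundary term u·φ vanishes.
LHS = ∫_0^1 u(x) φ'(x) dx = ∫_0^1 (-6*x^5 + 7*x^4 + 4*x^3 - x^2 - 2*x) dx. Term by term:
  ∫_0^1 -6*x^5 dx = -1;  ∫_0^1 7*x^4 dx = 7/5;  ∫_0^1 4*x^3 dx = 1;
  ∫_0^1 -x^2 dx = -1/3;  ∫_0^1 -2*x dx = -1.
Sum: -1 + 7/5 + 1 − 1/3 − 1 = 1/15.
So LHS = 1/15.
∫_0^1 v(x) φ(x) dx = ∫_0^1 (-6*x^5 + 8*x^4 - 2*x^2) dx. Term by term:
  ∫_0^1 -6*x^5 dx = -1;  ∫_0^1 8*x^4 dx = 8/5;  ∫_0^1 -2*x^2 dx = -2/3.
Sum: -1 + 8/5 − 2/3 = -1/15.
So RHS = -∫_0^1 v(x) φ(x) dx = 1/15.
LHS = RHS, so the identity holds for this test φ.
Moreover u is smooth here and v(x) = u'(x) = 6*x**2 - 2*x - 2 pointwise, so the identity holds for every test function. Hence v is the weak derivative of u.


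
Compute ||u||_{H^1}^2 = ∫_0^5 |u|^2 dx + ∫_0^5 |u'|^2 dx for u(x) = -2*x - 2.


||u||_{H^1}^2 = 920/3

The H^1 norm (squared) on an interval (0, L) is
  ||u||_{H^1}^2 = ∫_0^L u(x)^2 dx + ∫_0^L u'(x)^2 dx.
Compute u'(x) = -2.
Then u(x)^2 = 4*x**2 + 8*x + 4 and u'(x)^2 = 4.
Integrate each monomial from 0 to 5 using ∫_0^5 c·x^n dx = c·5^(n+1)/(n+1):
  ∫_0^5 u(x)^2 dx = ∫_0^5 (4*x^2 + 8*x + 4) dx. Term by term:
    ∫_0^5 4*x^2 dx = 500/3;  ∫_0^5 8*x dx = 100;  ∫_0^5 4 dx = 20.
  Sum: 500/3 + 100 + 20 = 860/3.
  ∫_0^5 u'(x)^2 dx = ∫_0^5 (4) dx. Term by term:
    ∫_0^5 4 dx = 20.
Adding: ||u||_{H^1}^2 = 860/3 + 20 = 920/3.


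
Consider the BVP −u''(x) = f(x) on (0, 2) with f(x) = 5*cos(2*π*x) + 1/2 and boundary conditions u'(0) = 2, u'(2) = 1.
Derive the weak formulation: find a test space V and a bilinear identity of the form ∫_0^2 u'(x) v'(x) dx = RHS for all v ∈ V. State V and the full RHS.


V = H^1(0, 2) (v unrestricted at boundary; u is determined up to an additive constant); weak form: ∫_0^2 u'v' dx = ∫_0^2 (5*cos(2*π*x) + 1/2) v dx + v(2) − 2·v(0) for all v ∈ V.

Multiply both sides by a test function v and integrate from 0 to 2:
  ∫_0^2 −u''(x) v(x) dx = ∫_0^2 f(x) v(x) dx.
Integrate the LHS by parts once:
  ∫_0^2 −u'' v dx = −[u'(x) v(x)]_0^2 + ∫_0^2 u'(x) v'(x) dx.
Thus ∫_0^2 u'(x) v'(x) dx = ∫_0^2 f(x) v(x) dx + [u'(x) v(x)]_0^2.
Choose V so that boundary terms are either known or forced to vanish.
u has inhomogeneous Neumann u'(0) = 2, u'(2) = 1. [u' v]_0^2 = (1)·v(2) − (2)·v(0) = v(2) − 2·v(0). Take V = H^1(0, 2); boundary term becomes part of RHS.
Weak formulation: find u (satisfying any essential BC) such that ∫_0^2 u'(x) v'(x) dx = ∫_0^2 f v dx + v(2) − 2·v(0) for all v ∈ V (Neumann data are natural BCs: they enter the RHS as boundary terms).
Substituting f(x) = 5*cos(2*π*x) + 1/2, the right-hand side is ∫_0^2 (5*cos(2*π*x) + 1/2) v dx + v(2) − 2·v(0).
Compatibility check (pure Neumann): taking v ≡ 1 ∈ V gives 0 = ∫_0^2 f dx + (1) − (2), i.e. ∫_0^2 f dx must equal u'(0) − u'(2) = 1. Indeed ∫_0^2 (5*cos(2*π*x) + 1/2) dx = 1, so the data are compatible. The solution is then unique only up to an additive constant (fix it e.g. by requiring ∫_0^2 u dx = 0).


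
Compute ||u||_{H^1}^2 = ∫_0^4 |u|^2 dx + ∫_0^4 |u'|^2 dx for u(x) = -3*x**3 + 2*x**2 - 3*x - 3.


||u||_{H^1}^2 = 3275672/105

The H^1 norm (squared) on an interval (0, L) is
  ||u||_{H^1}^2 = ∫_0^L u(x)^2 dx + ∫_0^L u'(x)^2 dx.
Compute u'(x) = -9*x**2 + 4*x - 3.
Then u(x)^2 = 9*x**6 - 12*x**5 + 22*x**4 + 6*x**3 - 3*x**2 + 18*x + 9 and u'(x)^2 = 81*x**4 - 72*x**3 + 70*x**2 - 24*x + 9.
Integrate each monomial from 0 to 4 using ∫_0^4 c·x^n dx = c·4^(n+1)/(n+1):
  ∫_0^4 u(x)^2 dx = ∫_0^4 (9*x^6 - 12*x^5 + 22*x^4 + 6*x^3 - 3*x^2 + 18*x + 9) dx. Term by term:
    ∫_0^4 9*x^6 dx = 147456/7;  ∫_0^4 -12*x^5 dx = -8192;  ∫_0^4 22*x^4 dx = 22528/5;
    ∫_0^4 6*x^3 dx = 384;  ∫_0^4 -3*x^2 dx = -64;  ∫_0^4 18*x dx = 144;
    ∫_0^4 9 dx = 36.
  Sum: 147456/7 − 8192 + 22528/5 + 384 − 64 + 144 + 36 = 625756/35.
  ∫_0^4 u'(x)^2 dx = ∫_0^4 (81*x^4 - 72*x^3 + 70*x^2 - 24*x + 9) dx. Term by term:
    ∫_0^4 81*x^4 dx = 82944/5;  ∫_0^4 -72*x^3 dx = -4608;  ∫_0^4 70*x^2 dx = 4480/3;
    ∫_0^4 -24*x dx = -192;  ∫_0^4 9 dx = 36.
  Sum: 82944/5 − 4608 + 4480/3 − 192 + 36 = 199772/15.
Adding: ||u||_{H^1}^2 = 625756/35 + 199772/15 = 3275672/105.


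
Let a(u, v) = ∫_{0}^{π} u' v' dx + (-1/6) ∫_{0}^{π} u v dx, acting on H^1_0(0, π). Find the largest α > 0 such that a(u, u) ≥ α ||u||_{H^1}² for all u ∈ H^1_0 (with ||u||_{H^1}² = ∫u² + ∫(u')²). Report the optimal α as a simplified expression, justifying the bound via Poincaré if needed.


α = 5/12

Coercivity of a(·,·) on H^1_0(0, π) means a(u, u) ≥ α ||u||_{H^1}² for every u ∈ H^1_0.
The interval has length L = π, and Poincaré/coercivity depend only on L. Here a(u, u) = ∫(u')² + (-1/6)·∫u².
Here c = -1/6 < 0 with |c| < (π/L)² = 1, so coercivity still holds. The condition a(u,u) ≥ α||u||_{H^1}² reads (1−α)∫(u')² ≥ (α−c)∫u². Any admissible α is ≤ 1 (rapidly oscillating u have ∫u²/∫(u')² → 0), and α = 1 would force 0 ≥ (1−c)∫u², impossible since c < 1; so 1−α > 0. By the sharp Poincaré inequality on H^1_0 of an interval of length L, ∫(u')² ≥ (π/L)²∫u² with equality for the first sine mode sin(π(x−x₀)/L) (x₀ the left endpoint), so the inequality holds for all u iff (1−α)(π/L)² ≥ α − c, i.e. α ≤ ((π/L)² + c)/((π/L)² + 1) = (1 + c(L/π)²)/(1 + (L/π)²). (Direct route, valid since c ≤ 0: Poincaré gives c∫u² ≥ c(L/π)²∫(u')², so a(u,u) ≥ (1 + c(L/π)²)∫(u')², while ||u||_{H^1}² ≤ (1 + (L/π)²)∫(u')²; dividing yields the same α.) With (π/L)² = 1 and c = -1/6, the largest admissible constant is α = ((π/L)² + c)/((π/L)² + 1).
Simplifying, α = 5/12.


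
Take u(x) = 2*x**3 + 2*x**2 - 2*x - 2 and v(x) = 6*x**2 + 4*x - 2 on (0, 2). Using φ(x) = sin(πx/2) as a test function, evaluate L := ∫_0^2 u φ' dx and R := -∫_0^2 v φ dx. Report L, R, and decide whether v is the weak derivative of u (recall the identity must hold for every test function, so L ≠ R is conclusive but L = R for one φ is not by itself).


LHS = -56/π + 192/π^3, RHS = -56/π + 192/π^3. Yes, v = u' weakly.

u(x) = 2*x**3 + 2*x**2 - 2*x - 2, classical derivative u'(x) = 6*x**2 + 4*x - 2.
φ(x) = sin(πx/2), so φ'(x) = π*cos(π*x/2)/2.
Note φ(0) = φ(2) = 0, so the boundary term u·φ vanishes.
LHS = ∫_0^2 u(x) φ'(x) dx = ∫_0^2 (π*x^3*cos(π*x/2) + π*x^2*cos(π*x/2) - π*x*cos(π*x/2) - π*cos(π*x/2)) dx. Term by term:
  ∫_0^2 -π*cos(π*x/2) dx = 0;  ∫_0^2 π*x^2*cos(π*x/2) dx = -16/π;  ∫_0^2 π*x^3*cos(π*x/2) dx = -48/π + 192/π^3;
  ∫_0^2 -π*x*cos(π*x/2) dx = 8/π.
Sum: 0 − 16/π + -48/π + 192/π^3 + 8/π = -56/π + 192/π^3.
So LHS = -56/π + 192/π^3.
∫_0^2 v(x) φ(x) dx = ∫_0^2 (6*x^2*sin(π*x/2) + 4*x*sin(π*x/2) - 2*sin(π*x/2)) dx. Term by term:
  ∫_0^2 -2*sin(π*x/2) dx = -8/π;  ∫_0^2 4*x*sin(π*x/2) dx = 16/π;  ∫_0^2 6*x^2*sin(π*x/2) dx = -192/π^3 + 48/π.
Sum: -8/π + 16/π + -192/π^3 + 48/π = -192/π^3 + 56/π.
So RHS = -∫_0^2 v(x) φ(x) dx = -56/π + 192/π^3.
LHS = RHS, so the identity holds for this test φ.
Moreover u is smooth here and v(x) = u'(x) = 6*x**2 + 4*x - 2 pointwise, so the identity holds for every test function. Hence v is the weak derivative of u.


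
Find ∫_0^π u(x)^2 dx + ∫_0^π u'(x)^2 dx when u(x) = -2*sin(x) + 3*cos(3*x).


||u||_{H^1(0,π)}^2 = 49*π

u'(x) = -9*sin(3*x) - 2*cos(x).
Expand u² and (u')² and integrate term by term on (0, π), using: for integers n ≥ 1, ∫_0^π sin²(nx) dx = ∫_0^π cos²(nx) dx = π/2; for n ≠ n', ∫_0^π sin(nx)sin(n'x) dx = ∫_0^π cos(nx)cos(n'x) dx = 0; and by product-to-sum, ∫_0^π sin(nx)cos(n'x) dx = ½∫_0^π [sin((n+n')x) + sin((n−n')x)] dx, which is 0 when n+n' is even and 2n/(n²−n'²) when n+n' is odd (it need not vanish on (0, π)).
  u² squared terms: (-2)²·∫sin(x)² dx = 4·π/2 = 2*π;  (3)²·∫cos(3x)² dx = 9·π/2 = 9*π/2.
  u² cross terms: 2·(-2)·(3)·∫sin(x)·cos(3x) dx = -12·(0) = 0.
  So ∫_0^π u² dx = 2*π + 9*π/2 + 0 = 13*π/2.
  (u')² squared terms: (-9)²·∫sin(3x)² dx = 81·π/2 = 81*π/2;  (-2)²·∫cos(x)² dx = 4·π/2 = 2*π.
  (u')² cross terms: 2·(-9)·(-2)·∫sin(3x)·cos(x) dx = 36·(0) = 0.
  So ∫_0^π (u')² dx = 81*π/2 + 2*π + 0 = 85*π/2.
||u||_{H^1}^2 = (13*π/2) + (85*π/2) = 49*π.


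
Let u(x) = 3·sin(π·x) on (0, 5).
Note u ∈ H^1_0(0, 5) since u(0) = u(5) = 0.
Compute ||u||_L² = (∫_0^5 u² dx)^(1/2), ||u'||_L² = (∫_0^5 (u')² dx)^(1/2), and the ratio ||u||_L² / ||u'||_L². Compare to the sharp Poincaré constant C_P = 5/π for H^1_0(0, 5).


||u||_L² / ||u'||_L² = 1/π < C_P = 5/π.

u(x) = 3·sin(π·x), so u'(x) = 3*π*cos(π*x).
Writing u(x) = A·sin(kπx/L) with A = 3 and k = 5, use ∫_0^L sin²(kπx/L) dx = L/2 and ∫_0^L cos²(kπx/L) dx = L/2.
u² = 9·sin²(π·x) and (u')² = 9*π^2·cos²(π·x), and each of sin², cos² integrates to L/2 = 5/2 over (0, 5).
∫_0^5 u² dx = 45/2, so ||u||_L² = 3*sqrt(10)/2.
∫_0^5 (u')² dx = 45*π^2/2, so ||u'||_L² = 3*sqrt(10)*π/2.
Ratio ||u||_L² / ||u'||_L² = 1/π.
Sharp Poincaré constant on H^1_0(0, 5) is C_P = L/π = 5/π, achieved by sin(π/5·x).
This is the k = 5 harmonic; the ratio L/(kπ) is strictly less than C_P = L/π, consistent with the sharp inequality ||u||_L² ≤ C_P ||u'||_L².


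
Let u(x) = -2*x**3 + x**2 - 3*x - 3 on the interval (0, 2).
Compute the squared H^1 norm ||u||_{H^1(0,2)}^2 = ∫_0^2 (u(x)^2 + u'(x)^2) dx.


||u||_{H^1}^2 = 15216/35

The H^1 norm (squared) on an interval (0, L) is
  ||u||_{H^1}^2 = ∫_0^L u(x)^2 dx + ∫_0^L u'(x)^2 dx.
Compute u'(x) = -6*x**2 + 2*x - 3.
Then u(x)^2 = 4*x**6 - 4*x**5 + 13*x**4 + 6*x**3 + 3*x**2 + 18*x + 9 and u'(x)^2 = 36*x**4 - 24*x**3 + 40*x**2 - 12*x + 9.
Integrate each monomial from 0 to 2 using ∫_0^2 c·x^n dx = c·2^(n+1)/(n+1):
  ∫_0^2 u(x)^2 dx = ∫_0^2 (4*x^6 - 4*x^5 + 13*x^4 + 6*x^3 + 3*x^2 + 18*x + 9) dx. Term by term:
    ∫_0^2 4*x^6 dx = 512/7;  ∫_0^2 -4*x^5 dx = -128/3;  ∫_0^2 13*x^4 dx = 416/5;
    ∫_0^2 6*x^3 dx = 24;  ∫_0^2 3*x^2 dx = 8;  ∫_0^2 18*x dx = 36;
    ∫_0^2 9 dx = 18.
  Sum: 512/7 − 128/3 + 416/5 + 24 + 8 + 36 + 18 = 20966/105.
  ∫_0^2 u'(x)^2 dx = ∫_0^2 (36*x^4 - 24*x^3 + 40*x^2 - 12*x + 9) dx. Term by term:
    ∫_0^2 36*x^4 dx = 1152/5;  ∫_0^2 -24*x^3 dx = -96;  ∫_0^2 40*x^2 dx = 320/3;
    ∫_0^2 -12*x dx = -24;  ∫_0^2 9 dx = 18.
  Sum: 1152/5 − 96 + 320/3 − 24 + 18 = 3526/15.
Adding: ||u||_{H^1}^2 = 20966/105 + 3526/15 = 15216/35.


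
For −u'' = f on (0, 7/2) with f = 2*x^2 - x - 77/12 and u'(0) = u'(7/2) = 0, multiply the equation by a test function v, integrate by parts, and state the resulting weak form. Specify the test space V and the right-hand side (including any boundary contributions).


V = H^1(0, 7/2) (no boundary constraint on v; u is determined up to an additive constant); weak form: ∫_0^7/2 u'v' dx = ∫_0^7/2 (2*x^2 - x - 77/12) v dx for all v ∈ V.

Multiply both sides by a test function v and integrate from 0 to 7/2:
  ∫_0^7/2 −u''(x) v(x) dx = ∫_0^7/2 f(x) v(x) dx.
Integrate the LHS by parts once:
  ∫_0^7/2 −u'' v dx = −[u'(x) v(x)]_0^7/2 + ∫_0^7/2 u'(x) v'(x) dx.
Thus ∫_0^7/2 u'(x) v'(x) dx = ∫_0^7/2 f(x) v(x) dx + [u'(x) v(x)]_0^7/2.
Choose V so that boundary terms are either known or forced to vanish.
u has homogeneous Neumann: u'(0) = u'(7/2) = 0. So [u' v]_0^7/2 = 0·v(7/2) − 0·v(0) = 0 for any v; take V = H^1(0, 7/2).
Weak formulation: find u (satisfying any essential BC) such that ∫_0^7/2 u'(x) v'(x) dx = ∫_0^7/2 f v dx for all v ∈ V (homogeneous Neumann, so boundary terms vanish).
Substituting f(x) = 2*x^2 - x - 77/12, the right-hand side is ∫_0^7/2 (2*x^2 - x - 77/12) v dx.
Compatibility check (pure Neumann): taking v ≡ 1 ∈ V gives 0 = ∫_0^7/2 f dx + (0) − (0), i.e. ∫_0^7/2 f dx must equal u'(0) − u'(7/2) = 0. Indeed ∫_0^7/2 (2*x^2 - x - 77/12) dx = 0, so the data are compatible. The solution is then unique only up to an additive constant (fix it e.g. by requiring ∫_0^7/2 u dx = 0).


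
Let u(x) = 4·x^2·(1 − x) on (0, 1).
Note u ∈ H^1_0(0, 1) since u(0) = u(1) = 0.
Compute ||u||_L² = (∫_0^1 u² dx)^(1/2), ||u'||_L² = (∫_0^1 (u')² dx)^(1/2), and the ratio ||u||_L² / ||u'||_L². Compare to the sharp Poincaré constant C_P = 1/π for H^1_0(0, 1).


||u||_L² / ||u'||_L² = sqrt(14)/14 < C_P = 1/π.

u(x) = 4·x^2·(1 − x), so u'(x) = 4*x*(2 - 3*x).
u(x) = 4·x^2·(1 − x) vanishes at x = 0 and x = 1, so u ∈ H^1_0(0, 1). Differentiate via the product rule and integrate the resulting polynomials term by term.
  ∫_0^1 u² dx = ∫_0^1 (16*x^6 - 32*x^5 + 16*x^4) dx. Term by term:
    ∫_0^1 16*x^6 dx = 16/7;  ∫_0^1 -32*x^5 dx = -16/3;  ∫_0^1 16*x^4 dx = 16/5.
  Sum: 16/7 − 16/3 + 16/5 = 16/105.
  ∫_0^1 (u')² dx = ∫_0^1 (144*x^4 - 192*x^3 + 64*x^2) dx. Term by term:
    ∫_0^1 144*x^4 dx = 144/5;  ∫_0^1 -192*x^3 dx = -48;  ∫_0^1 64*x^2 dx = 64/3.
  Sum: 144/5 − 48 + 64/3 = 32/15.
∫_0^1 u² dx = 16/105, so ||u||_L² = 4*sqrt(105)/105.
∫_0^1 (u')² dx = 32/15, so ||u'||_L² = 4*sqrt(30)/15.
Ratio ||u||_L² / ||u'||_L² = sqrt(14)/14.
Sharp Poincaré constant on H^1_0(0, 1) is C_P = L/π = 1/π, achieved by sin(π·x).
A polynomial bump cannot attain the sharp Poincaré constant (only the first sine eigenfunction does), so the ratio is strictly less than C_P, consistent with ||u||_L² ≤ C_P ||u'||_L².


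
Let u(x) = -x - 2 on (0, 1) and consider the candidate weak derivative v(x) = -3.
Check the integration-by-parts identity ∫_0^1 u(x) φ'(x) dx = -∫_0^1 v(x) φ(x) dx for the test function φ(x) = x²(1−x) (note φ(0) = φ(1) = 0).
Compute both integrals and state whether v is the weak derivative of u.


LHS = 1/12, RHS = 1/4. No, v is not the weak derivative of u.

u(x) = -x - 2, classical derivative u'(x) = -1.
φ(x) = x²(1−x), so φ'(x) = x*(2 - 3*x).
Note φ(0) = φ(1) = 0, so the boundary term u·φ vanishes.
LHS = ∫_0^1 u(x) φ'(x) dx = ∫_0^1 (3*x^3 + 4*x^2 - 4*x) dx. Term by term:
  ∫_0^1 3*x^3 dx = 3/4;  ∫_0^1 4*x^2 dx = 4/3;  ∫_0^1 -4*x dx = -2.
Sum: 3/4 + 4/3 − 2 = 1/12.
So LHS = 1/12.
∫_0^1 v(x) φ(x) dx = ∫_0^1 (3*x^3 - 3*x^2) dx. Term by term:
  ∫_0^1 3*x^3 dx = 3/4;  ∫_0^1 -3*x^2 dx = -1.
Sum: 3/4 − 1 = -1/4.
So RHS = -∫_0^1 v(x) φ(x) dx = 1/4.
LHS − RHS = -1/6 ≠ 0, so the identity fails.
(For a valid weak derivative the identity must hold for EVERY test function, in particular this one. The failure shows v is NOT the weak derivative of u.)
Correct weak derivative would be u'(x) = -1.


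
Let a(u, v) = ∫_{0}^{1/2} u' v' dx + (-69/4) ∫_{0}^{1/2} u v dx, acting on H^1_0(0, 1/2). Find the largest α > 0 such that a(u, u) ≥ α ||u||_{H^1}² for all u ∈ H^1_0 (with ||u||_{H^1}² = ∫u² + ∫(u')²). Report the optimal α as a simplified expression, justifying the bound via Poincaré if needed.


α = (-69 + 16*π^2)/(4*(1 + 4*π^2))

Coercivity of a(·,·) on H^1_0(0, 1/2) means a(u, u) ≥ α ||u||_{H^1}² for every u ∈ H^1_0.
The interval has length L = 1/2, and Poincaré/coercivity depend only on L. Here a(u, u) = ∫(u')² + (-69/4)·∫u².
Here c = -69/4 < 0 with |c| < (π/L)² = 4*π^2, so coercivity still holds. The condition a(u,u) ≥ α||u||_{H^1}² reads (1−α)∫(u')² ≥ (α−c)∫u². Any admissible α is ≤ 1 (rapidly oscillating u have ∫u²/∫(u')² → 0), and α = 1 would force 0 ≥ (1−c)∫u², impossible since c < 1; so 1−α > 0. By the sharp Poincaré inequality on H^1_0 of an interval of length L, ∫(u')² ≥ (π/L)²∫u² with equality for the first sine mode sin(π(x−x₀)/L) (x₀ the left endpoint), so the inequality holds for all u iff (1−α)(π/L)² ≥ α − c, i.e. α ≤ ((π/L)² + c)/((π/L)² + 1) = (1 + c(L/π)²)/(1 + (L/π)²). (Direct route, valid since c ≤ 0: Poincaré gives c∫u² ≥ c(L/π)²∫(u')², so a(u,u) ≥ (1 + c(L/π)²)∫(u')², while ||u||_{H^1}² ≤ (1 + (L/π)²)∫(u')²; dividing yields the same α.) With (π/L)² = 4*π^2 and c = -69/4, the largest admissible constant is α = ((π/L)² + c)/((π/L)² + 1).
Simplifying, α = (-69 + 16*π^2)/(4*(1 + 4*π^2)).


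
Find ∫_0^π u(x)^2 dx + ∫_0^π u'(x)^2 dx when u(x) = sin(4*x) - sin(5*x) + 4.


||u||_{H^1(0,π)}^2 = -16/5 + 75*π/2

u'(x) = 4*cos(4*x) - 5*cos(5*x).
Expand u² and (u')² and integrate term by term on (0, π), using: for integers n ≥ 1, ∫_0^π sin²(nx) dx = ∫_0^π cos²(nx) dx = π/2; for n ≠ n', ∫_0^π sin(nx)sin(n'x) dx = ∫_0^π cos(nx)cos(n'x) dx = 0; and by product-to-sum, ∫_0^π sin(nx)cos(n'x) dx = ½∫_0^π [sin((n+n')x) + sin((n−n')x)] dx, which is 0 when n+n' is even and 2n/(n²−n'²) when n+n' is odd (it need not vanish on (0, π)). For the constant mode: ∫_0^π 1 dx = π, ∫_0^π cos(nx) dx = 0, ∫_0^π sin(nx) dx = (1−(−1)^n)/n.
  u² squared terms: (4)²·∫1 dx = 16·π = 16*π;  (-1)²·∫sin(5x)² dx = 1·π/2 = π/2;  (1)²·∫sin(4x)² dx = 1·π/2 = π/2.
  u² cross terms: 2·(4)·(-1)·∫1·sin(5x) dx = -8·(2/5) = -16/5;  2·(4)·(1)·∫1·sin(4x) dx = 8·(0) = 0;  2·(-1)·(1)·∫sin(5x)·sin(4x) dx = -2·(0) = 0.
  So ∫_0^π u² dx = 16*π + π/2 + π/2 − 16/5 + 0 + 0 = -16/5 + 17*π.
  (u')² squared terms: (-5)²·∫cos(5x)² dx = 25·π/2 = 25*π/2;  (4)²·∫cos(4x)² dx = 16·π/2 = 8*π.
  (u')² cross terms: 2·(-5)·(4)·∫cos(5x)·cos(4x) dx = -40·(0) = 0.
  So ∫_0^π (u')² dx = 25*π/2 + 8*π + 0 = 41*π/2.
||u||_{H^1}^2 = (-16/5 + 17*π) + (41*π/2) = -16/5 + 75*π/2.


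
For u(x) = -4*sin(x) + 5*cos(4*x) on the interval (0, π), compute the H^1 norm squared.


||u||_{H^1(0,π)}^2 = 272/3 + 457*π/2

u'(x) = -20*sin(4*x) - 4*cos(x).
Expand u² and (u')² and integrate term by term on (0, π), using: for integers n ≥ 1, ∫_0^π sin²(nx) dx = ∫_0^π cos²(nx) dx = π/2; for n ≠ n', ∫_0^π sin(nx)sin(n'x) dx = ∫_0^π cos(nx)cos(n'x) dx = 0; and by product-to-sum, ∫_0^π sin(nx)cos(n'x) dx = ½∫_0^π [sin((n+n')x) + sin((n−n')x)] dx, which is 0 when n+n' is even and 2n/(n²−n'²) when n+n' is odd (it need not vanish on (0, π)).
  u² squared terms: (-4)²·∫sin(x)² dx = 16·π/2 = 8*π;  (5)²·∫cos(4x)² dx = 25·π/2 = 25*π/2.
  u² cross terms: 2·(-4)·(5)·∫sin(x)·cos(4x) dx = -40·(-2/15) = 16/3.
  So ∫_0^π u² dx = 8*π + 25*π/2 + 16/3 = 16/3 + 41*π/2.
  (u')² squared terms: (-20)²·∫sin(4x)² dx = 400·π/2 = 200*π;  (-4)²·∫cos(x)² dx = 16·π/2 = 8*π.
  (u')² cross terms: 2·(-20)·(-4)·∫sin(4x)·cos(x) dx = 160·(8/15) = 256/3.
  So ∫_0^π (u')² dx = 200*π + 8*π + 256/3 = 256/3 + 208*π.
||u||_{H^1}^2 = (16/3 + 41*π/2) + (256/3 + 208*π) = 272/3 + 457*π/2.
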